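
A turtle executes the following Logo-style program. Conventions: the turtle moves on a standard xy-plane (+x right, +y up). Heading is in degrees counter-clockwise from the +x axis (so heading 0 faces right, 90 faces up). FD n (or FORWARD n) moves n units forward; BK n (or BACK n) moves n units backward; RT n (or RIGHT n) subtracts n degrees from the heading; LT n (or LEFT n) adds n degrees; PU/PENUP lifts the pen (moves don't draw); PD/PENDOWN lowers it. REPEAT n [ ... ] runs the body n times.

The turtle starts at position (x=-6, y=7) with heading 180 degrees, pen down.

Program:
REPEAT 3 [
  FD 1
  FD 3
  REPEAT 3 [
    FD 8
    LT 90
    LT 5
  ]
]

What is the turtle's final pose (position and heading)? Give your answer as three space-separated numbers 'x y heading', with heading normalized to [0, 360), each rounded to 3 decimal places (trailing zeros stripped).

Answer: -16.991 9.435 315

Derivation:
Executing turtle program step by step:
Start: pos=(-6,7), heading=180, pen down
REPEAT 3 [
  -- iteration 1/3 --
  FD 1: (-6,7) -> (-7,7) [heading=180, draw]
  FD 3: (-7,7) -> (-10,7) [heading=180, draw]
  REPEAT 3 [
    -- iteration 1/3 --
    FD 8: (-10,7) -> (-18,7) [heading=180, draw]
    LT 90: heading 180 -> 270
    LT 5: heading 270 -> 275
    -- iteration 2/3 --
    FD 8: (-18,7) -> (-17.303,-0.97) [heading=275, draw]
    LT 90: heading 275 -> 5
    LT 5: heading 5 -> 10
    -- iteration 3/3 --
    FD 8: (-17.303,-0.97) -> (-9.424,0.42) [heading=10, draw]
    LT 90: heading 10 -> 100
    LT 5: heading 100 -> 105
  ]
  -- iteration 2/3 --
  FD 1: (-9.424,0.42) -> (-9.683,1.386) [heading=105, draw]
  FD 3: (-9.683,1.386) -> (-10.46,4.283) [heading=105, draw]
  REPEAT 3 [
    -- iteration 1/3 --
    FD 8: (-10.46,4.283) -> (-12.53,12.011) [heading=105, draw]
    LT 90: heading 105 -> 195
    LT 5: heading 195 -> 200
    -- iteration 2/3 --
    FD 8: (-12.53,12.011) -> (-20.048,9.275) [heading=200, draw]
    LT 90: heading 200 -> 290
    LT 5: heading 290 -> 295
    -- iteration 3/3 --
    FD 8: (-20.048,9.275) -> (-16.667,2.024) [heading=295, draw]
    LT 90: heading 295 -> 25
    LT 5: heading 25 -> 30
  ]
  -- iteration 3/3 --
  FD 1: (-16.667,2.024) -> (-15.801,2.524) [heading=30, draw]
  FD 3: (-15.801,2.524) -> (-13.203,4.024) [heading=30, draw]
  REPEAT 3 [
    -- iteration 1/3 --
    FD 8: (-13.203,4.024) -> (-6.274,8.024) [heading=30, draw]
    LT 90: heading 30 -> 120
    LT 5: heading 120 -> 125
    -- iteration 2/3 --
    FD 8: (-6.274,8.024) -> (-10.863,14.577) [heading=125, draw]
    LT 90: heading 125 -> 215
    LT 5: heading 215 -> 220
    -- iteration 3/3 --
    FD 8: (-10.863,14.577) -> (-16.991,9.435) [heading=220, draw]
    LT 90: heading 220 -> 310
    LT 5: heading 310 -> 315
  ]
]
Final: pos=(-16.991,9.435), heading=315, 15 segment(s) drawn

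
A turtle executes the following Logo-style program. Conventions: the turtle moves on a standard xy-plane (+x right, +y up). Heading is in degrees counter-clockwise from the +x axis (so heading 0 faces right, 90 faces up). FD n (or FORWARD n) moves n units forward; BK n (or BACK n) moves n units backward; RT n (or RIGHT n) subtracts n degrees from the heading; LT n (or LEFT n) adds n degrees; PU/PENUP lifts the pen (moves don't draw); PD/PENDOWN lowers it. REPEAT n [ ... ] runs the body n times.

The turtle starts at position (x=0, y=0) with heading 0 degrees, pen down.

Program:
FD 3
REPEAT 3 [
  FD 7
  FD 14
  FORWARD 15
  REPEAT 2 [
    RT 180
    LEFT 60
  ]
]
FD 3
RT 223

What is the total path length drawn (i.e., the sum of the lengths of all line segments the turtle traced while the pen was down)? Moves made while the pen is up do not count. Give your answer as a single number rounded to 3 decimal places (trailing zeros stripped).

Executing turtle program step by step:
Start: pos=(0,0), heading=0, pen down
FD 3: (0,0) -> (3,0) [heading=0, draw]
REPEAT 3 [
  -- iteration 1/3 --
  FD 7: (3,0) -> (10,0) [heading=0, draw]
  FD 14: (10,0) -> (24,0) [heading=0, draw]
  FD 15: (24,0) -> (39,0) [heading=0, draw]
  REPEAT 2 [
    -- iteration 1/2 --
    RT 180: heading 0 -> 180
    LT 60: heading 180 -> 240
    -- iteration 2/2 --
    RT 180: heading 240 -> 60
    LT 60: heading 60 -> 120
  ]
  -- iteration 2/3 --
  FD 7: (39,0) -> (35.5,6.062) [heading=120, draw]
  FD 14: (35.5,6.062) -> (28.5,18.187) [heading=120, draw]
  FD 15: (28.5,18.187) -> (21,31.177) [heading=120, draw]
  REPEAT 2 [
    -- iteration 1/2 --
    RT 180: heading 120 -> 300
    LT 60: heading 300 -> 0
    -- iteration 2/2 --
    RT 180: heading 0 -> 180
    LT 60: heading 180 -> 240
  ]
  -- iteration 3/3 --
  FD 7: (21,31.177) -> (17.5,25.115) [heading=240, draw]
  FD 14: (17.5,25.115) -> (10.5,12.99) [heading=240, draw]
  FD 15: (10.5,12.99) -> (3,0) [heading=240, draw]
  REPEAT 2 [
    -- iteration 1/2 --
    RT 180: heading 240 -> 60
    LT 60: heading 60 -> 120
    -- iteration 2/2 --
    RT 180: heading 120 -> 300
    LT 60: heading 300 -> 0
  ]
]
FD 3: (3,0) -> (6,0) [heading=0, draw]
RT 223: heading 0 -> 137
Final: pos=(6,0), heading=137, 11 segment(s) drawn

Segment lengths:
  seg 1: (0,0) -> (3,0), length = 3
  seg 2: (3,0) -> (10,0), length = 7
  seg 3: (10,0) -> (24,0), length = 14
  seg 4: (24,0) -> (39,0), length = 15
  seg 5: (39,0) -> (35.5,6.062), length = 7
  seg 6: (35.5,6.062) -> (28.5,18.187), length = 14
  seg 7: (28.5,18.187) -> (21,31.177), length = 15
  seg 8: (21,31.177) -> (17.5,25.115), length = 7
  seg 9: (17.5,25.115) -> (10.5,12.99), length = 14
  seg 10: (10.5,12.99) -> (3,0), length = 15
  seg 11: (3,0) -> (6,0), length = 3
Total = 114

Answer: 114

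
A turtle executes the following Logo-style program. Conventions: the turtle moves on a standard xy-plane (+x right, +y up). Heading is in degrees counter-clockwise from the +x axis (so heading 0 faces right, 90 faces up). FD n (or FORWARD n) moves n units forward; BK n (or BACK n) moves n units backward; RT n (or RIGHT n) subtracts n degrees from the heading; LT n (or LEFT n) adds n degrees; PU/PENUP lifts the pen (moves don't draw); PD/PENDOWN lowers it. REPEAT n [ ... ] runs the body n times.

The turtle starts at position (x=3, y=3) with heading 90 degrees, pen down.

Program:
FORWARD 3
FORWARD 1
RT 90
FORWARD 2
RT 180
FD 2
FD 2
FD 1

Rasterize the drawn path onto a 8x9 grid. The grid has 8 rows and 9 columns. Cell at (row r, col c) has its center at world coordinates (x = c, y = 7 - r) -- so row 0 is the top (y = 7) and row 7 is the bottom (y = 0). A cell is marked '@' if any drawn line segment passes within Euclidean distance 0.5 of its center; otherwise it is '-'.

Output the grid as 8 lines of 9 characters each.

Segment 0: (3,3) -> (3,6)
Segment 1: (3,6) -> (3,7)
Segment 2: (3,7) -> (5,7)
Segment 3: (5,7) -> (3,7)
Segment 4: (3,7) -> (1,7)
Segment 5: (1,7) -> (0,7)

Answer: @@@@@@---
---@-----
---@-----
---@-----
---@-----
---------
---------
---------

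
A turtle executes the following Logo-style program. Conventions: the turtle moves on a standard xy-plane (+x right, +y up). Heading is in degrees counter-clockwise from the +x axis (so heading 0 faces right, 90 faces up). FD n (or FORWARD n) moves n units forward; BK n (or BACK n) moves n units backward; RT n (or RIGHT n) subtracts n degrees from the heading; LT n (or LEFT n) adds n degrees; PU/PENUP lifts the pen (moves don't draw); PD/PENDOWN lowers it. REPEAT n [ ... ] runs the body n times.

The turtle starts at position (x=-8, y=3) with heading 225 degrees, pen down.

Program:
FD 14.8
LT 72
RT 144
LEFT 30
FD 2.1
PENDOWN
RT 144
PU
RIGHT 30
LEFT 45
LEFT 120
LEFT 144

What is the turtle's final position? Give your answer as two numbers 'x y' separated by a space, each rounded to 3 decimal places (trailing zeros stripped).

Executing turtle program step by step:
Start: pos=(-8,3), heading=225, pen down
FD 14.8: (-8,3) -> (-18.465,-7.465) [heading=225, draw]
LT 72: heading 225 -> 297
RT 144: heading 297 -> 153
LT 30: heading 153 -> 183
FD 2.1: (-18.465,-7.465) -> (-20.562,-7.575) [heading=183, draw]
PD: pen down
RT 144: heading 183 -> 39
PU: pen up
RT 30: heading 39 -> 9
LT 45: heading 9 -> 54
LT 120: heading 54 -> 174
LT 144: heading 174 -> 318
Final: pos=(-20.562,-7.575), heading=318, 2 segment(s) drawn

Answer: -20.562 -7.575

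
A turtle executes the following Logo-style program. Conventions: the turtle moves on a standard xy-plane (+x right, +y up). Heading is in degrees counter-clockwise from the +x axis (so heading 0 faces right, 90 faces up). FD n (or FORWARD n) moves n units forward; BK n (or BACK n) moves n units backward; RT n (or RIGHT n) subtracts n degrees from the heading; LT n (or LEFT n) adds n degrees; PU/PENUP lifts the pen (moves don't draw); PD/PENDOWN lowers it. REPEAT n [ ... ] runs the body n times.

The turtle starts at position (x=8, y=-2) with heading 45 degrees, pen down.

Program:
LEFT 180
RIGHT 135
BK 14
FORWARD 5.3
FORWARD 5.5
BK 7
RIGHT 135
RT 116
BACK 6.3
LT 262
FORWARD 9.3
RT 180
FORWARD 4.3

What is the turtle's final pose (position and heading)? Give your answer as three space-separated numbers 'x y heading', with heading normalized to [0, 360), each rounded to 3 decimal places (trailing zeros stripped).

Answer: 13.003 -5.241 281

Derivation:
Executing turtle program step by step:
Start: pos=(8,-2), heading=45, pen down
LT 180: heading 45 -> 225
RT 135: heading 225 -> 90
BK 14: (8,-2) -> (8,-16) [heading=90, draw]
FD 5.3: (8,-16) -> (8,-10.7) [heading=90, draw]
FD 5.5: (8,-10.7) -> (8,-5.2) [heading=90, draw]
BK 7: (8,-5.2) -> (8,-12.2) [heading=90, draw]
RT 135: heading 90 -> 315
RT 116: heading 315 -> 199
BK 6.3: (8,-12.2) -> (13.957,-10.149) [heading=199, draw]
LT 262: heading 199 -> 101
FD 9.3: (13.957,-10.149) -> (12.182,-1.02) [heading=101, draw]
RT 180: heading 101 -> 281
FD 4.3: (12.182,-1.02) -> (13.003,-5.241) [heading=281, draw]
Final: pos=(13.003,-5.241), heading=281, 7 segment(s) drawn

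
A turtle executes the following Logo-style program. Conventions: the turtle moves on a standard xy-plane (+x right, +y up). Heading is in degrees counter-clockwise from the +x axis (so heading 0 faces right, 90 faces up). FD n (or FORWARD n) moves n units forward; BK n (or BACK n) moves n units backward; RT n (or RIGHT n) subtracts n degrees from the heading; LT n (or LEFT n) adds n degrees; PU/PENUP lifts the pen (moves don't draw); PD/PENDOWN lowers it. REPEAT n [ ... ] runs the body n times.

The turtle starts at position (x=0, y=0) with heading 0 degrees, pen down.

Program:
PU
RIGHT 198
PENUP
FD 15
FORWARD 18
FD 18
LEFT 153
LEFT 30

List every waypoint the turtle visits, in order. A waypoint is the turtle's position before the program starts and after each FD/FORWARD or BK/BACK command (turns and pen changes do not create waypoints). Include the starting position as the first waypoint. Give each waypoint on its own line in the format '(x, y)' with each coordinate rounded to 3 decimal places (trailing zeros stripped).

Answer: (0, 0)
(-14.266, 4.635)
(-31.385, 10.198)
(-48.504, 15.76)

Derivation:
Executing turtle program step by step:
Start: pos=(0,0), heading=0, pen down
PU: pen up
RT 198: heading 0 -> 162
PU: pen up
FD 15: (0,0) -> (-14.266,4.635) [heading=162, move]
FD 18: (-14.266,4.635) -> (-31.385,10.198) [heading=162, move]
FD 18: (-31.385,10.198) -> (-48.504,15.76) [heading=162, move]
LT 153: heading 162 -> 315
LT 30: heading 315 -> 345
Final: pos=(-48.504,15.76), heading=345, 0 segment(s) drawn
Waypoints (4 total):
(0, 0)
(-14.266, 4.635)
(-31.385, 10.198)
(-48.504, 15.76)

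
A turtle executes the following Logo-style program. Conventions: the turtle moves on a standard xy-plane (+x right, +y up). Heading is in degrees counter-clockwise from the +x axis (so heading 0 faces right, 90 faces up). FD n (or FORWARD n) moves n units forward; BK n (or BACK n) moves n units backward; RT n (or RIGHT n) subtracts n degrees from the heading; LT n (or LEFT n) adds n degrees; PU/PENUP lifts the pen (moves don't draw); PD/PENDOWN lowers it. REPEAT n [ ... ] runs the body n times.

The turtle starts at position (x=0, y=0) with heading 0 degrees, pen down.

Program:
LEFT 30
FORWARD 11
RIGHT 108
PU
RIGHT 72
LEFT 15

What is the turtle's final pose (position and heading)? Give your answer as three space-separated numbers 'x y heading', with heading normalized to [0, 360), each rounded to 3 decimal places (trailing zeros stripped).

Answer: 9.526 5.5 225

Derivation:
Executing turtle program step by step:
Start: pos=(0,0), heading=0, pen down
LT 30: heading 0 -> 30
FD 11: (0,0) -> (9.526,5.5) [heading=30, draw]
RT 108: heading 30 -> 282
PU: pen up
RT 72: heading 282 -> 210
LT 15: heading 210 -> 225
Final: pos=(9.526,5.5), heading=225, 1 segment(s) drawn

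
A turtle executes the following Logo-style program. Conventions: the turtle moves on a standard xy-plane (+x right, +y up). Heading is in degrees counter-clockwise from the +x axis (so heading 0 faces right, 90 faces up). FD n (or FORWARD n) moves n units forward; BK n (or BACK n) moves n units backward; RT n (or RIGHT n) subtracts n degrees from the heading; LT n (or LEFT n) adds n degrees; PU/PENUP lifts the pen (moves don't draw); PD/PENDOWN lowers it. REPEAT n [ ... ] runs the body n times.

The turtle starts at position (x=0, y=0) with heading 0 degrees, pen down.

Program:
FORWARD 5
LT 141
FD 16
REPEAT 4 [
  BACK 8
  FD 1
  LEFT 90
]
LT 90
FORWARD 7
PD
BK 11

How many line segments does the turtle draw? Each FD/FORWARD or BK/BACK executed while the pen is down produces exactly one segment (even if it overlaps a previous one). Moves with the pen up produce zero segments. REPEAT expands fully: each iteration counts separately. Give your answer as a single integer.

Executing turtle program step by step:
Start: pos=(0,0), heading=0, pen down
FD 5: (0,0) -> (5,0) [heading=0, draw]
LT 141: heading 0 -> 141
FD 16: (5,0) -> (-7.434,10.069) [heading=141, draw]
REPEAT 4 [
  -- iteration 1/4 --
  BK 8: (-7.434,10.069) -> (-1.217,5.035) [heading=141, draw]
  FD 1: (-1.217,5.035) -> (-1.994,5.664) [heading=141, draw]
  LT 90: heading 141 -> 231
  -- iteration 2/4 --
  BK 8: (-1.994,5.664) -> (3.04,11.881) [heading=231, draw]
  FD 1: (3.04,11.881) -> (2.411,11.104) [heading=231, draw]
  LT 90: heading 231 -> 321
  -- iteration 3/4 --
  BK 8: (2.411,11.104) -> (-3.806,16.138) [heading=321, draw]
  FD 1: (-3.806,16.138) -> (-3.029,15.509) [heading=321, draw]
  LT 90: heading 321 -> 51
  -- iteration 4/4 --
  BK 8: (-3.029,15.509) -> (-8.064,9.292) [heading=51, draw]
  FD 1: (-8.064,9.292) -> (-7.434,10.069) [heading=51, draw]
  LT 90: heading 51 -> 141
]
LT 90: heading 141 -> 231
FD 7: (-7.434,10.069) -> (-11.84,4.629) [heading=231, draw]
PD: pen down
BK 11: (-11.84,4.629) -> (-4.917,13.178) [heading=231, draw]
Final: pos=(-4.917,13.178), heading=231, 12 segment(s) drawn
Segments drawn: 12

Answer: 12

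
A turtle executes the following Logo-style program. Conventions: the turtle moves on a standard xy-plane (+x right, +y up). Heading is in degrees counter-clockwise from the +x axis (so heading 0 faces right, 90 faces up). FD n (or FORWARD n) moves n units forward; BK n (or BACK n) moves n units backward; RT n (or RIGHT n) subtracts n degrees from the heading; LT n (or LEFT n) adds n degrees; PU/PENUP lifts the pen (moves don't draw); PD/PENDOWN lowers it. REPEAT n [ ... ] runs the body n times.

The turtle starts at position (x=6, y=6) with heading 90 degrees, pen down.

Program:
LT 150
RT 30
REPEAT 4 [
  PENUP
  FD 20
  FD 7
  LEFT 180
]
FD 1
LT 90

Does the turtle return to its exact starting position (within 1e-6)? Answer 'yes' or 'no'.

Executing turtle program step by step:
Start: pos=(6,6), heading=90, pen down
LT 150: heading 90 -> 240
RT 30: heading 240 -> 210
REPEAT 4 [
  -- iteration 1/4 --
  PU: pen up
  FD 20: (6,6) -> (-11.321,-4) [heading=210, move]
  FD 7: (-11.321,-4) -> (-17.383,-7.5) [heading=210, move]
  LT 180: heading 210 -> 30
  -- iteration 2/4 --
  PU: pen up
  FD 20: (-17.383,-7.5) -> (-0.062,2.5) [heading=30, move]
  FD 7: (-0.062,2.5) -> (6,6) [heading=30, move]
  LT 180: heading 30 -> 210
  -- iteration 3/4 --
  PU: pen up
  FD 20: (6,6) -> (-11.321,-4) [heading=210, move]
  FD 7: (-11.321,-4) -> (-17.383,-7.5) [heading=210, move]
  LT 180: heading 210 -> 30
  -- iteration 4/4 --
  PU: pen up
  FD 20: (-17.383,-7.5) -> (-0.062,2.5) [heading=30, move]
  FD 7: (-0.062,2.5) -> (6,6) [heading=30, move]
  LT 180: heading 30 -> 210
]
FD 1: (6,6) -> (5.134,5.5) [heading=210, move]
LT 90: heading 210 -> 300
Final: pos=(5.134,5.5), heading=300, 0 segment(s) drawn

Start position: (6, 6)
Final position: (5.134, 5.5)
Distance = 1; >= 1e-6 -> NOT closed

Answer: no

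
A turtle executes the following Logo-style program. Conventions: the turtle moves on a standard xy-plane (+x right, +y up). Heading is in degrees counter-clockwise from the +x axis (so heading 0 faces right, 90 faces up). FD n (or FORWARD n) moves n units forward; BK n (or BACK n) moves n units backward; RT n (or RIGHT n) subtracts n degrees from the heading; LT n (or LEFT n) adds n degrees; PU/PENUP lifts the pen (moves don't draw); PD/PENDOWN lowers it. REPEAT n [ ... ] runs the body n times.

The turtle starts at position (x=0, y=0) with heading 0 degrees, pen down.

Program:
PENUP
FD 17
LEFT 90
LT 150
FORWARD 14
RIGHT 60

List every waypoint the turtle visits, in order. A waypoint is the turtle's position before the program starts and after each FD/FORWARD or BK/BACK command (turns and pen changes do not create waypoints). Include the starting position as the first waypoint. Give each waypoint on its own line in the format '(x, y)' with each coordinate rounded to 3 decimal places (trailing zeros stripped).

Answer: (0, 0)
(17, 0)
(10, -12.124)

Derivation:
Executing turtle program step by step:
Start: pos=(0,0), heading=0, pen down
PU: pen up
FD 17: (0,0) -> (17,0) [heading=0, move]
LT 90: heading 0 -> 90
LT 150: heading 90 -> 240
FD 14: (17,0) -> (10,-12.124) [heading=240, move]
RT 60: heading 240 -> 180
Final: pos=(10,-12.124), heading=180, 0 segment(s) drawn
Waypoints (3 total):
(0, 0)
(17, 0)
(10, -12.124)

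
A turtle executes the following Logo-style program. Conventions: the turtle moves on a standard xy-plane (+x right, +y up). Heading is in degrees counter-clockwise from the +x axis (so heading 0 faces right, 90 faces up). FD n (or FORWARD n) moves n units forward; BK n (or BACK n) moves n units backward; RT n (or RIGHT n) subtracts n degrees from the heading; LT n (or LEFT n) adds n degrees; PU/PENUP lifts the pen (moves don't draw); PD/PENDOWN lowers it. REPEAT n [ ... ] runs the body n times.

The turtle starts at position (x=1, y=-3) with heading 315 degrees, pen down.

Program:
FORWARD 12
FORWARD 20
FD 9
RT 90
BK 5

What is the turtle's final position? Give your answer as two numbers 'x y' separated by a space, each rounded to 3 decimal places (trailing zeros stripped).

Answer: 33.527 -28.456

Derivation:
Executing turtle program step by step:
Start: pos=(1,-3), heading=315, pen down
FD 12: (1,-3) -> (9.485,-11.485) [heading=315, draw]
FD 20: (9.485,-11.485) -> (23.627,-25.627) [heading=315, draw]
FD 9: (23.627,-25.627) -> (29.991,-31.991) [heading=315, draw]
RT 90: heading 315 -> 225
BK 5: (29.991,-31.991) -> (33.527,-28.456) [heading=225, draw]
Final: pos=(33.527,-28.456), heading=225, 4 segment(s) drawn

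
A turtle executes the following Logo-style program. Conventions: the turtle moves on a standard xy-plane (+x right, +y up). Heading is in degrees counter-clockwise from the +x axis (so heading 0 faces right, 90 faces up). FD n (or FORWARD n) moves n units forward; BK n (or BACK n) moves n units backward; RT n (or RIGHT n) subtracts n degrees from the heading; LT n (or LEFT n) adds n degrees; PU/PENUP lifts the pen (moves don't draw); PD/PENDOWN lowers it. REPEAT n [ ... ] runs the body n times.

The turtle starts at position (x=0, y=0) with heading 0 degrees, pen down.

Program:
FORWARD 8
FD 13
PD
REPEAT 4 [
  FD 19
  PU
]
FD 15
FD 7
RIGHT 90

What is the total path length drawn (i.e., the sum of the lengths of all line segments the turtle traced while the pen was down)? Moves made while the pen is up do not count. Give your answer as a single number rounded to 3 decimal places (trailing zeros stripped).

Executing turtle program step by step:
Start: pos=(0,0), heading=0, pen down
FD 8: (0,0) -> (8,0) [heading=0, draw]
FD 13: (8,0) -> (21,0) [heading=0, draw]
PD: pen down
REPEAT 4 [
  -- iteration 1/4 --
  FD 19: (21,0) -> (40,0) [heading=0, draw]
  PU: pen up
  -- iteration 2/4 --
  FD 19: (40,0) -> (59,0) [heading=0, move]
  PU: pen up
  -- iteration 3/4 --
  FD 19: (59,0) -> (78,0) [heading=0, move]
  PU: pen up
  -- iteration 4/4 --
  FD 19: (78,0) -> (97,0) [heading=0, move]
  PU: pen up
]
FD 15: (97,0) -> (112,0) [heading=0, move]
FD 7: (112,0) -> (119,0) [heading=0, move]
RT 90: heading 0 -> 270
Final: pos=(119,0), heading=270, 3 segment(s) drawn

Segment lengths:
  seg 1: (0,0) -> (8,0), length = 8
  seg 2: (8,0) -> (21,0), length = 13
  seg 3: (21,0) -> (40,0), length = 19
Total = 40

Answer: 40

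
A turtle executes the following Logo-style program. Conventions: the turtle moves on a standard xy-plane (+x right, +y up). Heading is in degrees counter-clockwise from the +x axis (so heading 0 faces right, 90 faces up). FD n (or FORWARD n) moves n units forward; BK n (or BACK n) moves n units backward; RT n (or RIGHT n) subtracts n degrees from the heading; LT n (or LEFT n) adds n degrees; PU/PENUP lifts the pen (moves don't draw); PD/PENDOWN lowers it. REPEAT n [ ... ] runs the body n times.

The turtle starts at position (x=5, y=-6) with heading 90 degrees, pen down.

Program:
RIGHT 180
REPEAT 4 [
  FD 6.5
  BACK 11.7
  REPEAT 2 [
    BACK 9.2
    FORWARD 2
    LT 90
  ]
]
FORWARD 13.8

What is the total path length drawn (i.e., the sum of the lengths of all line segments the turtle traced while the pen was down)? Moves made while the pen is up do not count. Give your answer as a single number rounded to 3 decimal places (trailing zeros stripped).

Executing turtle program step by step:
Start: pos=(5,-6), heading=90, pen down
RT 180: heading 90 -> 270
REPEAT 4 [
  -- iteration 1/4 --
  FD 6.5: (5,-6) -> (5,-12.5) [heading=270, draw]
  BK 11.7: (5,-12.5) -> (5,-0.8) [heading=270, draw]
  REPEAT 2 [
    -- iteration 1/2 --
    BK 9.2: (5,-0.8) -> (5,8.4) [heading=270, draw]
    FD 2: (5,8.4) -> (5,6.4) [heading=270, draw]
    LT 90: heading 270 -> 0
    -- iteration 2/2 --
    BK 9.2: (5,6.4) -> (-4.2,6.4) [heading=0, draw]
    FD 2: (-4.2,6.4) -> (-2.2,6.4) [heading=0, draw]
    LT 90: heading 0 -> 90
  ]
  -- iteration 2/4 --
  FD 6.5: (-2.2,6.4) -> (-2.2,12.9) [heading=90, draw]
  BK 11.7: (-2.2,12.9) -> (-2.2,1.2) [heading=90, draw]
  REPEAT 2 [
    -- iteration 1/2 --
    BK 9.2: (-2.2,1.2) -> (-2.2,-8) [heading=90, draw]
    FD 2: (-2.2,-8) -> (-2.2,-6) [heading=90, draw]
    LT 90: heading 90 -> 180
    -- iteration 2/2 --
    BK 9.2: (-2.2,-6) -> (7,-6) [heading=180, draw]
    FD 2: (7,-6) -> (5,-6) [heading=180, draw]
    LT 90: heading 180 -> 270
  ]
  -- iteration 3/4 --
  FD 6.5: (5,-6) -> (5,-12.5) [heading=270, draw]
  BK 11.7: (5,-12.5) -> (5,-0.8) [heading=270, draw]
  REPEAT 2 [
    -- iteration 1/2 --
    BK 9.2: (5,-0.8) -> (5,8.4) [heading=270, draw]
    FD 2: (5,8.4) -> (5,6.4) [heading=270, draw]
    LT 90: heading 270 -> 0
    -- iteration 2/2 --
    BK 9.2: (5,6.4) -> (-4.2,6.4) [heading=0, draw]
    FD 2: (-4.2,6.4) -> (-2.2,6.4) [heading=0, draw]
    LT 90: heading 0 -> 90
  ]
  -- iteration 4/4 --
  FD 6.5: (-2.2,6.4) -> (-2.2,12.9) [heading=90, draw]
  BK 11.7: (-2.2,12.9) -> (-2.2,1.2) [heading=90, draw]
  REPEAT 2 [
    -- iteration 1/2 --
    BK 9.2: (-2.2,1.2) -> (-2.2,-8) [heading=90, draw]
    FD 2: (-2.2,-8) -> (-2.2,-6) [heading=90, draw]
    LT 90: heading 90 -> 180
    -- iteration 2/2 --
    BK 9.2: (-2.2,-6) -> (7,-6) [heading=180, draw]
    FD 2: (7,-6) -> (5,-6) [heading=180, draw]
    LT 90: heading 180 -> 270
  ]
]
FD 13.8: (5,-6) -> (5,-19.8) [heading=270, draw]
Final: pos=(5,-19.8), heading=270, 25 segment(s) drawn

Segment lengths:
  seg 1: (5,-6) -> (5,-12.5), length = 6.5
  seg 2: (5,-12.5) -> (5,-0.8), length = 11.7
  seg 3: (5,-0.8) -> (5,8.4), length = 9.2
  seg 4: (5,8.4) -> (5,6.4), length = 2
  seg 5: (5,6.4) -> (-4.2,6.4), length = 9.2
  seg 6: (-4.2,6.4) -> (-2.2,6.4), length = 2
  seg 7: (-2.2,6.4) -> (-2.2,12.9), length = 6.5
  seg 8: (-2.2,12.9) -> (-2.2,1.2), length = 11.7
  seg 9: (-2.2,1.2) -> (-2.2,-8), length = 9.2
  seg 10: (-2.2,-8) -> (-2.2,-6), length = 2
  seg 11: (-2.2,-6) -> (7,-6), length = 9.2
  seg 12: (7,-6) -> (5,-6), length = 2
  seg 13: (5,-6) -> (5,-12.5), length = 6.5
  seg 14: (5,-12.5) -> (5,-0.8), length = 11.7
  seg 15: (5,-0.8) -> (5,8.4), length = 9.2
  seg 16: (5,8.4) -> (5,6.4), length = 2
  seg 17: (5,6.4) -> (-4.2,6.4), length = 9.2
  seg 18: (-4.2,6.4) -> (-2.2,6.4), length = 2
  seg 19: (-2.2,6.4) -> (-2.2,12.9), length = 6.5
  seg 20: (-2.2,12.9) -> (-2.2,1.2), length = 11.7
  seg 21: (-2.2,1.2) -> (-2.2,-8), length = 9.2
  seg 22: (-2.2,-8) -> (-2.2,-6), length = 2
  seg 23: (-2.2,-6) -> (7,-6), length = 9.2
  seg 24: (7,-6) -> (5,-6), length = 2
  seg 25: (5,-6) -> (5,-19.8), length = 13.8
Total = 176.2

Answer: 176.2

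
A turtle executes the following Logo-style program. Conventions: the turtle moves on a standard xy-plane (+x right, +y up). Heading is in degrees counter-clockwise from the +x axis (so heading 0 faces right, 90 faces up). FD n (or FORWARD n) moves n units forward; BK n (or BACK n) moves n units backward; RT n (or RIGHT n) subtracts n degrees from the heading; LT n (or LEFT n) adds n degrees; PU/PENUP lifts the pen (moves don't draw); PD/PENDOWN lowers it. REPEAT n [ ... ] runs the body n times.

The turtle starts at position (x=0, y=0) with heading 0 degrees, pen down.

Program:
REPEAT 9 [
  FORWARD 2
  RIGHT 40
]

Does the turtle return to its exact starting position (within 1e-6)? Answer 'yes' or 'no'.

Answer: yes

Derivation:
Executing turtle program step by step:
Start: pos=(0,0), heading=0, pen down
REPEAT 9 [
  -- iteration 1/9 --
  FD 2: (0,0) -> (2,0) [heading=0, draw]
  RT 40: heading 0 -> 320
  -- iteration 2/9 --
  FD 2: (2,0) -> (3.532,-1.286) [heading=320, draw]
  RT 40: heading 320 -> 280
  -- iteration 3/9 --
  FD 2: (3.532,-1.286) -> (3.879,-3.255) [heading=280, draw]
  RT 40: heading 280 -> 240
  -- iteration 4/9 --
  FD 2: (3.879,-3.255) -> (2.879,-4.987) [heading=240, draw]
  RT 40: heading 240 -> 200
  -- iteration 5/9 --
  FD 2: (2.879,-4.987) -> (1,-5.671) [heading=200, draw]
  RT 40: heading 200 -> 160
  -- iteration 6/9 --
  FD 2: (1,-5.671) -> (-0.879,-4.987) [heading=160, draw]
  RT 40: heading 160 -> 120
  -- iteration 7/9 --
  FD 2: (-0.879,-4.987) -> (-1.879,-3.255) [heading=120, draw]
  RT 40: heading 120 -> 80
  -- iteration 8/9 --
  FD 2: (-1.879,-3.255) -> (-1.532,-1.286) [heading=80, draw]
  RT 40: heading 80 -> 40
  -- iteration 9/9 --
  FD 2: (-1.532,-1.286) -> (0,0) [heading=40, draw]
  RT 40: heading 40 -> 0
]
Final: pos=(0,0), heading=0, 9 segment(s) drawn

Start position: (0, 0)
Final position: (0, 0)
Distance = 0; < 1e-6 -> CLOSED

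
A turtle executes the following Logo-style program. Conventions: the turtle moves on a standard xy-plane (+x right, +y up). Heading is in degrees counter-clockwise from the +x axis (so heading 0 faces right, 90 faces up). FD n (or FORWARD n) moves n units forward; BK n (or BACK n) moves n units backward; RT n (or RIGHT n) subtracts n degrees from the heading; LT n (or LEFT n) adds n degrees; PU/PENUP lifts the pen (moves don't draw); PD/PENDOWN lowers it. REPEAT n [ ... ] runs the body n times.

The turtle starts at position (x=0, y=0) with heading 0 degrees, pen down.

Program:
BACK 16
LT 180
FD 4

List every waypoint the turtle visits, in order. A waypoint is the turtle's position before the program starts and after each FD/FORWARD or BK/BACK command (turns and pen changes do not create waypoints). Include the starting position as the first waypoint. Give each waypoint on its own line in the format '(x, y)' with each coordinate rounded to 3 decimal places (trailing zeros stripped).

Answer: (0, 0)
(-16, 0)
(-20, 0)

Derivation:
Executing turtle program step by step:
Start: pos=(0,0), heading=0, pen down
BK 16: (0,0) -> (-16,0) [heading=0, draw]
LT 180: heading 0 -> 180
FD 4: (-16,0) -> (-20,0) [heading=180, draw]
Final: pos=(-20,0), heading=180, 2 segment(s) drawn
Waypoints (3 total):
(0, 0)
(-16, 0)
(-20, 0)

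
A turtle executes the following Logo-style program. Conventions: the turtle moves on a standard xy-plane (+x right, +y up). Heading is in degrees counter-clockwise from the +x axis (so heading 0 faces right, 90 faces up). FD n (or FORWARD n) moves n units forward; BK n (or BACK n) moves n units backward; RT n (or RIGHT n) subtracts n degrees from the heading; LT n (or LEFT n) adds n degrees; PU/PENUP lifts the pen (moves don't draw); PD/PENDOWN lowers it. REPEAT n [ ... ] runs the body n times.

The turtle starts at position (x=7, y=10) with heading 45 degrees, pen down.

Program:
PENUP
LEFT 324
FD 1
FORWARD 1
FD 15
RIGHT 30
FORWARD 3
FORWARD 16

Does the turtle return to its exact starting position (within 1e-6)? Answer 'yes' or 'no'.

Answer: no

Derivation:
Executing turtle program step by step:
Start: pos=(7,10), heading=45, pen down
PU: pen up
LT 324: heading 45 -> 9
FD 1: (7,10) -> (7.988,10.156) [heading=9, move]
FD 1: (7.988,10.156) -> (8.975,10.313) [heading=9, move]
FD 15: (8.975,10.313) -> (23.791,12.659) [heading=9, move]
RT 30: heading 9 -> 339
FD 3: (23.791,12.659) -> (26.591,11.584) [heading=339, move]
FD 16: (26.591,11.584) -> (41.529,5.85) [heading=339, move]
Final: pos=(41.529,5.85), heading=339, 0 segment(s) drawn

Start position: (7, 10)
Final position: (41.529, 5.85)
Distance = 34.777; >= 1e-6 -> NOT closed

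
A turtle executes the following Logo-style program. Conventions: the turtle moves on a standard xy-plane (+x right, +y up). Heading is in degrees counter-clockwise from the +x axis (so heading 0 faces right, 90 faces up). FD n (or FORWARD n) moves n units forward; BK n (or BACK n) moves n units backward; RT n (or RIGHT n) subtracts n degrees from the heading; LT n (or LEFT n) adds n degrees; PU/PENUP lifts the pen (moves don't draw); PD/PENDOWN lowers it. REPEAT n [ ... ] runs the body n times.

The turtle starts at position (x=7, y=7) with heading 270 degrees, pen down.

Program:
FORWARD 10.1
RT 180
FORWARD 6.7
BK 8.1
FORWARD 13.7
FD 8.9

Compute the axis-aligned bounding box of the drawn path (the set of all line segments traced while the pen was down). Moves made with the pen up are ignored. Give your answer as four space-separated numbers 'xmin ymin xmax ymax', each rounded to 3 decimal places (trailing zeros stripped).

Answer: 7 -4.5 7 18.1

Derivation:
Executing turtle program step by step:
Start: pos=(7,7), heading=270, pen down
FD 10.1: (7,7) -> (7,-3.1) [heading=270, draw]
RT 180: heading 270 -> 90
FD 6.7: (7,-3.1) -> (7,3.6) [heading=90, draw]
BK 8.1: (7,3.6) -> (7,-4.5) [heading=90, draw]
FD 13.7: (7,-4.5) -> (7,9.2) [heading=90, draw]
FD 8.9: (7,9.2) -> (7,18.1) [heading=90, draw]
Final: pos=(7,18.1), heading=90, 5 segment(s) drawn

Segment endpoints: x in {7, 7, 7, 7}, y in {-4.5, -3.1, 3.6, 7, 9.2, 18.1}
xmin=7, ymin=-4.5, xmax=7, ymax=18.1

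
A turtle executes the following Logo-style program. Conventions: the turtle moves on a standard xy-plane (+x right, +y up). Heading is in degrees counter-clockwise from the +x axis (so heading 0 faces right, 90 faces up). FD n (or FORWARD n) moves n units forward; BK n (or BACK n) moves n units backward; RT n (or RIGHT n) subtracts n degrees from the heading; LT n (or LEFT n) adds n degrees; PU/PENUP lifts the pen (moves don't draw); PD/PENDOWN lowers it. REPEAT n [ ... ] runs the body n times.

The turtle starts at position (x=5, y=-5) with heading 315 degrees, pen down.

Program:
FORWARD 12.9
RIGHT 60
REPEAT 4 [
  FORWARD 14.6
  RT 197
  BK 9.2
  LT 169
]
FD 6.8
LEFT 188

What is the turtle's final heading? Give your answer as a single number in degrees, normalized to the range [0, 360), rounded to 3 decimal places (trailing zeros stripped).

Executing turtle program step by step:
Start: pos=(5,-5), heading=315, pen down
FD 12.9: (5,-5) -> (14.122,-14.122) [heading=315, draw]
RT 60: heading 315 -> 255
REPEAT 4 [
  -- iteration 1/4 --
  FD 14.6: (14.122,-14.122) -> (10.343,-28.224) [heading=255, draw]
  RT 197: heading 255 -> 58
  BK 9.2: (10.343,-28.224) -> (5.468,-36.026) [heading=58, draw]
  LT 169: heading 58 -> 227
  -- iteration 2/4 --
  FD 14.6: (5.468,-36.026) -> (-4.49,-46.704) [heading=227, draw]
  RT 197: heading 227 -> 30
  BK 9.2: (-4.49,-46.704) -> (-12.457,-51.304) [heading=30, draw]
  LT 169: heading 30 -> 199
  -- iteration 3/4 --
  FD 14.6: (-12.457,-51.304) -> (-26.262,-56.057) [heading=199, draw]
  RT 197: heading 199 -> 2
  BK 9.2: (-26.262,-56.057) -> (-35.456,-56.378) [heading=2, draw]
  LT 169: heading 2 -> 171
  -- iteration 4/4 --
  FD 14.6: (-35.456,-56.378) -> (-49.876,-54.094) [heading=171, draw]
  RT 197: heading 171 -> 334
  BK 9.2: (-49.876,-54.094) -> (-58.145,-50.061) [heading=334, draw]
  LT 169: heading 334 -> 143
]
FD 6.8: (-58.145,-50.061) -> (-63.576,-45.969) [heading=143, draw]
LT 188: heading 143 -> 331
Final: pos=(-63.576,-45.969), heading=331, 10 segment(s) drawn

Answer: 331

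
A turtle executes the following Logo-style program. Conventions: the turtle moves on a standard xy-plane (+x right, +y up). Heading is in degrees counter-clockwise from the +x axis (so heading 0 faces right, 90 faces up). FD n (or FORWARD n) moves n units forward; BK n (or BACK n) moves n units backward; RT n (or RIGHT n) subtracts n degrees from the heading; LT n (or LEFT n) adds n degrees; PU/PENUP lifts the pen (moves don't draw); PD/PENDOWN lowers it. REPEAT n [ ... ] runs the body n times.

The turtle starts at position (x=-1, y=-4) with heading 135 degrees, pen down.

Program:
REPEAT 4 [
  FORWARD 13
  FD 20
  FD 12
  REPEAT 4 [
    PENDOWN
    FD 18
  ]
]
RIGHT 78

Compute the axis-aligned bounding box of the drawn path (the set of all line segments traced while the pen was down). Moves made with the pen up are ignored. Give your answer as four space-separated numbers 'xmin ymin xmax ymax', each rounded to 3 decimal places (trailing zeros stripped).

Executing turtle program step by step:
Start: pos=(-1,-4), heading=135, pen down
REPEAT 4 [
  -- iteration 1/4 --
  FD 13: (-1,-4) -> (-10.192,5.192) [heading=135, draw]
  FD 20: (-10.192,5.192) -> (-24.335,19.335) [heading=135, draw]
  FD 12: (-24.335,19.335) -> (-32.82,27.82) [heading=135, draw]
  REPEAT 4 [
    -- iteration 1/4 --
    PD: pen down
    FD 18: (-32.82,27.82) -> (-45.548,40.548) [heading=135, draw]
    -- iteration 2/4 --
    PD: pen down
    FD 18: (-45.548,40.548) -> (-58.276,53.276) [heading=135, draw]
    -- iteration 3/4 --
    PD: pen down
    FD 18: (-58.276,53.276) -> (-71.004,66.004) [heading=135, draw]
    -- iteration 4/4 --
    PD: pen down
    FD 18: (-71.004,66.004) -> (-83.731,78.731) [heading=135, draw]
  ]
  -- iteration 2/4 --
  FD 13: (-83.731,78.731) -> (-92.924,87.924) [heading=135, draw]
  FD 20: (-92.924,87.924) -> (-107.066,102.066) [heading=135, draw]
  FD 12: (-107.066,102.066) -> (-115.551,110.551) [heading=135, draw]
  REPEAT 4 [
    -- iteration 1/4 --
    PD: pen down
    FD 18: (-115.551,110.551) -> (-128.279,123.279) [heading=135, draw]
    -- iteration 2/4 --
    PD: pen down
    FD 18: (-128.279,123.279) -> (-141.007,136.007) [heading=135, draw]
    -- iteration 3/4 --
    PD: pen down
    FD 18: (-141.007,136.007) -> (-153.735,148.735) [heading=135, draw]
    -- iteration 4/4 --
    PD: pen down
    FD 18: (-153.735,148.735) -> (-166.463,161.463) [heading=135, draw]
  ]
  -- iteration 3/4 --
  FD 13: (-166.463,161.463) -> (-175.655,170.655) [heading=135, draw]
  FD 20: (-175.655,170.655) -> (-189.798,184.798) [heading=135, draw]
  FD 12: (-189.798,184.798) -> (-198.283,193.283) [heading=135, draw]
  REPEAT 4 [
    -- iteration 1/4 --
    PD: pen down
    FD 18: (-198.283,193.283) -> (-211.011,206.011) [heading=135, draw]
    -- iteration 2/4 --
    PD: pen down
    FD 18: (-211.011,206.011) -> (-223.739,218.739) [heading=135, draw]
    -- iteration 3/4 --
    PD: pen down
    FD 18: (-223.739,218.739) -> (-236.467,231.467) [heading=135, draw]
    -- iteration 4/4 --
    PD: pen down
    FD 18: (-236.467,231.467) -> (-249.194,244.194) [heading=135, draw]
  ]
  -- iteration 4/4 --
  FD 13: (-249.194,244.194) -> (-258.387,253.387) [heading=135, draw]
  FD 20: (-258.387,253.387) -> (-272.529,267.529) [heading=135, draw]
  FD 12: (-272.529,267.529) -> (-281.014,276.014) [heading=135, draw]
  REPEAT 4 [
    -- iteration 1/4 --
    PD: pen down
    FD 18: (-281.014,276.014) -> (-293.742,288.742) [heading=135, draw]
    -- iteration 2/4 --
    PD: pen down
    FD 18: (-293.742,288.742) -> (-306.47,301.47) [heading=135, draw]
    -- iteration 3/4 --
    PD: pen down
    FD 18: (-306.47,301.47) -> (-319.198,314.198) [heading=135, draw]
    -- iteration 4/4 --
    PD: pen down
    FD 18: (-319.198,314.198) -> (-331.926,326.926) [heading=135, draw]
  ]
]
RT 78: heading 135 -> 57
Final: pos=(-331.926,326.926), heading=57, 28 segment(s) drawn

Segment endpoints: x in {-331.926, -319.198, -306.47, -293.742, -281.014, -272.529, -258.387, -249.194, -236.467, -223.739, -211.011, -198.283, -189.798, -175.655, -166.463, -153.735, -141.007, -128.279, -115.551, -107.066, -92.924, -83.731, -71.004, -58.276, -45.548, -32.82, -24.335, -10.192, -1}, y in {-4, 5.192, 19.335, 27.82, 40.548, 53.276, 66.004, 78.731, 87.924, 102.066, 110.551, 123.279, 136.007, 148.735, 161.463, 170.655, 184.798, 193.283, 206.011, 218.739, 231.467, 244.194, 253.387, 267.529, 276.014, 288.742, 301.47, 314.198, 326.926}
xmin=-331.926, ymin=-4, xmax=-1, ymax=326.926

Answer: -331.926 -4 -1 326.926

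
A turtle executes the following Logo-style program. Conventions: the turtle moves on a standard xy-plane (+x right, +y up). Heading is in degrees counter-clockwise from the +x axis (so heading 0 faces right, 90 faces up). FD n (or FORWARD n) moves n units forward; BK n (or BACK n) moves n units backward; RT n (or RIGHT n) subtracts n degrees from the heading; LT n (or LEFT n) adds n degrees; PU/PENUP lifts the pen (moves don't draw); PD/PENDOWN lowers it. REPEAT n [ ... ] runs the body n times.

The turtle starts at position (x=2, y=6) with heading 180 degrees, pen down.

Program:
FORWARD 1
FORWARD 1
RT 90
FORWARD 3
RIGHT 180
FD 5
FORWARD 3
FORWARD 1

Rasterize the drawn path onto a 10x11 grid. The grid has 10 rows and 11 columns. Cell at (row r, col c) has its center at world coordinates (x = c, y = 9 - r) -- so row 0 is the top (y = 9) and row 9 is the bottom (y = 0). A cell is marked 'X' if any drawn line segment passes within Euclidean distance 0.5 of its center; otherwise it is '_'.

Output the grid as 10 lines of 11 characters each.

Answer: X__________
X__________
X__________
XXX________
X__________
X__________
X__________
X__________
X__________
X__________

Derivation:
Segment 0: (2,6) -> (1,6)
Segment 1: (1,6) -> (0,6)
Segment 2: (0,6) -> (0,9)
Segment 3: (0,9) -> (0,4)
Segment 4: (0,4) -> (0,1)
Segment 5: (0,1) -> (0,0)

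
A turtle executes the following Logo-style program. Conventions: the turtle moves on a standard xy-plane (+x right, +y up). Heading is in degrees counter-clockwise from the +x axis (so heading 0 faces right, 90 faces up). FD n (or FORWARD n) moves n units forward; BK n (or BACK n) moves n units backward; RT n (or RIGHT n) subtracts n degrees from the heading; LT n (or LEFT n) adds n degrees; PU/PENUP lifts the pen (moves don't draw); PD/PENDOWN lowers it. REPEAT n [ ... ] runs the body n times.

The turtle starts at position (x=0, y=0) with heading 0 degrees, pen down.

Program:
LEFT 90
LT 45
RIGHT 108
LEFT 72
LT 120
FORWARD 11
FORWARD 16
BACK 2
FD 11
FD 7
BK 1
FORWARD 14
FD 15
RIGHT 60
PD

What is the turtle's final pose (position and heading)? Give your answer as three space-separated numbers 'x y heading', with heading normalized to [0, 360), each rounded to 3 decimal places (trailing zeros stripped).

Executing turtle program step by step:
Start: pos=(0,0), heading=0, pen down
LT 90: heading 0 -> 90
LT 45: heading 90 -> 135
RT 108: heading 135 -> 27
LT 72: heading 27 -> 99
LT 120: heading 99 -> 219
FD 11: (0,0) -> (-8.549,-6.923) [heading=219, draw]
FD 16: (-8.549,-6.923) -> (-20.983,-16.992) [heading=219, draw]
BK 2: (-20.983,-16.992) -> (-19.429,-15.733) [heading=219, draw]
FD 11: (-19.429,-15.733) -> (-27.977,-22.656) [heading=219, draw]
FD 7: (-27.977,-22.656) -> (-33.417,-27.061) [heading=219, draw]
BK 1: (-33.417,-27.061) -> (-32.64,-26.431) [heading=219, draw]
FD 14: (-32.64,-26.431) -> (-43.52,-35.242) [heading=219, draw]
FD 15: (-43.52,-35.242) -> (-55.177,-44.682) [heading=219, draw]
RT 60: heading 219 -> 159
PD: pen down
Final: pos=(-55.177,-44.682), heading=159, 8 segment(s) drawn

Answer: -55.177 -44.682 159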